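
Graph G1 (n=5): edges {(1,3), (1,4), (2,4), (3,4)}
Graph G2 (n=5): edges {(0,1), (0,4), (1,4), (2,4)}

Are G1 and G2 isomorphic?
Yes, isomorphic

The graphs are isomorphic.
One valid mapping φ: V(G1) → V(G2): 0→3, 1→1, 2→2, 3→0, 4→4

Verify φ preserves adjacency — for each edge of G1, its image is an edge of G2:
  (1,3) → (φ(1),φ(3)) = (0,1) ∈ E(G2) ✓
  (1,4) → (φ(1),φ(4)) = (1,4) ∈ E(G2) ✓
  (2,4) → (φ(2),φ(4)) = (2,4) ∈ E(G2) ✓
  (3,4) → (φ(3),φ(4)) = (0,4) ∈ E(G2) ✓
All 4 edges of G1 map to edges of G2, and |E(G1)| = |E(G2)| = 4, so φ is a bijection on edges as well as vertices. Hence G1 ≅ G2.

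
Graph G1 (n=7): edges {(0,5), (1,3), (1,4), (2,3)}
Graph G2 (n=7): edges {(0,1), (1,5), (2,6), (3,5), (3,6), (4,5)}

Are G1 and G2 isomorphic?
No, not isomorphic

The graphs are NOT isomorphic.

Connected components of G1: 3 component(s) with vertex sets [[6], [0, 5], [1, 2, 3, 4]], sizes [1, 2, 4].
Connected components of G2: 1 component(s) with vertex sets [[0, 1, 2, 3, 4, 5, 6]], sizes [7].
The number of connected components (and the multiset of component sizes) is an isomorphism invariant — an isomorphism maps each component of G1 bijectively onto a component of G2. Since G1 has 3 component(s) and G2 has 1, they cannot be isomorphic.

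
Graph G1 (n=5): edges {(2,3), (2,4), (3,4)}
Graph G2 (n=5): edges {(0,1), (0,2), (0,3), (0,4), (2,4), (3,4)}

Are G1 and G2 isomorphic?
No, not isomorphic

The graphs are NOT isomorphic.

Connected components of G1: 3 component(s) with vertex sets [[0], [1], [2, 3, 4]], sizes [1, 1, 3].
Connected components of G2: 1 component(s) with vertex sets [[0, 1, 2, 3, 4]], sizes [5].
The number of connected components (and the multiset of component sizes) is an isomorphism invariant — an isomorphism maps each component of G1 bijectively onto a component of G2. Since G1 has 3 component(s) and G2 has 1, they cannot be isomorphic.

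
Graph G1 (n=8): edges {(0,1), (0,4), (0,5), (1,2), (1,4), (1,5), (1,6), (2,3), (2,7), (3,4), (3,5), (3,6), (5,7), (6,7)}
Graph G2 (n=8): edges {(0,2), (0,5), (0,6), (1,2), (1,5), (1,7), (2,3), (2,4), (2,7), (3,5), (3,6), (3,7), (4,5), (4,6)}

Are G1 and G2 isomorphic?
Yes, isomorphic

The graphs are isomorphic.
One valid mapping φ: V(G1) → V(G2): 0→7, 1→2, 2→0, 3→5, 4→1, 5→3, 6→4, 7→6

Verify φ preserves adjacency — for each edge of G1, its image is an edge of G2:
  (0,1) → (φ(0),φ(1)) = (2,7) ∈ E(G2) ✓
  (0,4) → (φ(0),φ(4)) = (1,7) ∈ E(G2) ✓
  (0,5) → (φ(0),φ(5)) = (3,7) ∈ E(G2) ✓
  (1,2) → (φ(1),φ(2)) = (0,2) ∈ E(G2) ✓
  (1,4) → (φ(1),φ(4)) = (1,2) ∈ E(G2) ✓
  (1,5) → (φ(1),φ(5)) = (2,3) ∈ E(G2) ✓
  (1,6) → (φ(1),φ(6)) = (2,4) ∈ E(G2) ✓
  (2,3) → (φ(2),φ(3)) = (0,5) ∈ E(G2) ✓
  (2,7) → (φ(2),φ(7)) = (0,6) ∈ E(G2) ✓
  (3,4) → (φ(3),φ(4)) = (1,5) ∈ E(G2) ✓
  (3,5) → (φ(3),φ(5)) = (3,5) ∈ E(G2) ✓
  (3,6) → (φ(3),φ(6)) = (4,5) ∈ E(G2) ✓
  (5,7) → (φ(5),φ(7)) = (3,6) ∈ E(G2) ✓
  (6,7) → (φ(6),φ(7)) = (4,6) ∈ E(G2) ✓
All 14 edges of G1 map to edges of G2, and |E(G1)| = |E(G2)| = 14, so φ is a bijection on edges as well as vertices. Hence G1 ≅ G2.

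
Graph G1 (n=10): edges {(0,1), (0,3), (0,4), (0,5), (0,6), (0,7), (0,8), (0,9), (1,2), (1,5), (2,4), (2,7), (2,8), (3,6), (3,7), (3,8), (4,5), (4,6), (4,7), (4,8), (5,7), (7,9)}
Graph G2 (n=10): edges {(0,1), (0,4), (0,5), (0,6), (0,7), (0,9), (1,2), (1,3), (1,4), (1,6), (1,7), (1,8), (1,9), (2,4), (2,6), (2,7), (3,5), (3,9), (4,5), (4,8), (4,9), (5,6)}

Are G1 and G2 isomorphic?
Yes, isomorphic

The graphs are isomorphic.
One valid mapping φ: V(G1) → V(G2): 0→1, 1→3, 2→5, 3→2, 4→0, 5→9, 6→7, 7→4, 8→6, 9→8

Verify φ preserves adjacency — for each edge of G1, its image is an edge of G2:
  (0,1) → (φ(0),φ(1)) = (1,3) ∈ E(G2) ✓
  (0,3) → (φ(0),φ(3)) = (1,2) ∈ E(G2) ✓
  (0,4) → (φ(0),φ(4)) = (0,1) ∈ E(G2) ✓
  (0,5) → (φ(0),φ(5)) = (1,9) ∈ E(G2) ✓
  (0,6) → (φ(0),φ(6)) = (1,7) ∈ E(G2) ✓
  (0,7) → (φ(0),φ(7)) = (1,4) ∈ E(G2) ✓
  (0,8) → (φ(0),φ(8)) = (1,6) ∈ E(G2) ✓
  (0,9) → (φ(0),φ(9)) = (1,8) ∈ E(G2) ✓
  (1,2) → (φ(1),φ(2)) = (3,5) ∈ E(G2) ✓
  (1,5) → (φ(1),φ(5)) = (3,9) ∈ E(G2) ✓
  (2,4) → (φ(2),φ(4)) = (0,5) ∈ E(G2) ✓
  (2,7) → (φ(2),φ(7)) = (4,5) ∈ E(G2) ✓
  (2,8) → (φ(2),φ(8)) = (5,6) ∈ E(G2) ✓
  (3,6) → (φ(3),φ(6)) = (2,7) ∈ E(G2) ✓
  (3,7) → (φ(3),φ(7)) = (2,4) ∈ E(G2) ✓
  (3,8) → (φ(3),φ(8)) = (2,6) ∈ E(G2) ✓
  (4,5) → (φ(4),φ(5)) = (0,9) ∈ E(G2) ✓
  (4,6) → (φ(4),φ(6)) = (0,7) ∈ E(G2) ✓
  (4,7) → (φ(4),φ(7)) = (0,4) ∈ E(G2) ✓
  (4,8) → (φ(4),φ(8)) = (0,6) ∈ E(G2) ✓
  (5,7) → (φ(5),φ(7)) = (4,9) ∈ E(G2) ✓
  (7,9) → (φ(7),φ(9)) = (4,8) ∈ E(G2) ✓
All 22 edges of G1 map to edges of G2, and |E(G1)| = |E(G2)| = 22, so φ is a bijection on edges as well as vertices. Hence G1 ≅ G2.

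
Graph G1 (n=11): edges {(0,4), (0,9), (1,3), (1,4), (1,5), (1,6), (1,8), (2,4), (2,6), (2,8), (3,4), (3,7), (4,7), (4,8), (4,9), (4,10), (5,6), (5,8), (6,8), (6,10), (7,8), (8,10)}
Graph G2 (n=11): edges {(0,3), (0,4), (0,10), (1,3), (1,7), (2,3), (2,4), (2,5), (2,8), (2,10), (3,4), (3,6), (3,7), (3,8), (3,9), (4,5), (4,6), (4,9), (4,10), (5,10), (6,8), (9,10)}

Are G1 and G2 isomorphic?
Yes, isomorphic

The graphs are isomorphic.
One valid mapping φ: V(G1) → V(G2): 0→1, 1→2, 2→9, 3→8, 4→3, 5→5, 6→10, 7→6, 8→4, 9→7, 10→0

Verify φ preserves adjacency — for each edge of G1, its image is an edge of G2:
  (0,4) → (φ(0),φ(4)) = (1,3) ∈ E(G2) ✓
  (0,9) → (φ(0),φ(9)) = (1,7) ∈ E(G2) ✓
  (1,3) → (φ(1),φ(3)) = (2,8) ∈ E(G2) ✓
  (1,4) → (φ(1),φ(4)) = (2,3) ∈ E(G2) ✓
  (1,5) → (φ(1),φ(5)) = (2,5) ∈ E(G2) ✓
  (1,6) → (φ(1),φ(6)) = (2,10) ∈ E(G2) ✓
  (1,8) → (φ(1),φ(8)) = (2,4) ∈ E(G2) ✓
  (2,4) → (φ(2),φ(4)) = (3,9) ∈ E(G2) ✓
  (2,6) → (φ(2),φ(6)) = (9,10) ∈ E(G2) ✓
  (2,8) → (φ(2),φ(8)) = (4,9) ∈ E(G2) ✓
  (3,4) → (φ(3),φ(4)) = (3,8) ∈ E(G2) ✓
  (3,7) → (φ(3),φ(7)) = (6,8) ∈ E(G2) ✓
  (4,7) → (φ(4),φ(7)) = (3,6) ∈ E(G2) ✓
  (4,8) → (φ(4),φ(8)) = (3,4) ∈ E(G2) ✓
  (4,9) → (φ(4),φ(9)) = (3,7) ∈ E(G2) ✓
  (4,10) → (φ(4),φ(10)) = (0,3) ∈ E(G2) ✓
  (5,6) → (φ(5),φ(6)) = (5,10) ∈ E(G2) ✓
  (5,8) → (φ(5),φ(8)) = (4,5) ∈ E(G2) ✓
  (6,8) → (φ(6),φ(8)) = (4,10) ∈ E(G2) ✓
  (6,10) → (φ(6),φ(10)) = (0,10) ∈ E(G2) ✓
  (7,8) → (φ(7),φ(8)) = (4,6) ∈ E(G2) ✓
  (8,10) → (φ(8),φ(10)) = (0,4) ∈ E(G2) ✓
All 22 edges of G1 map to edges of G2, and |E(G1)| = |E(G2)| = 22, so φ is a bijection on edges as well as vertices. Hence G1 ≅ G2.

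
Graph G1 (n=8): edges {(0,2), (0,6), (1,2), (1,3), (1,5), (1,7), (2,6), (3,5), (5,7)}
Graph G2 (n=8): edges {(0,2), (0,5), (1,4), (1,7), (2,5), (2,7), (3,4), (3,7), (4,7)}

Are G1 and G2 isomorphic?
Yes, isomorphic

The graphs are isomorphic.
One valid mapping φ: V(G1) → V(G2): 0→0, 1→7, 2→2, 3→1, 4→6, 5→4, 6→5, 7→3

Verify φ preserves adjacency — for each edge of G1, its image is an edge of G2:
  (0,2) → (φ(0),φ(2)) = (0,2) ∈ E(G2) ✓
  (0,6) → (φ(0),φ(6)) = (0,5) ∈ E(G2) ✓
  (1,2) → (φ(1),φ(2)) = (2,7) ∈ E(G2) ✓
  (1,3) → (φ(1),φ(3)) = (1,7) ∈ E(G2) ✓
  (1,5) → (φ(1),φ(5)) = (4,7) ∈ E(G2) ✓
  (1,7) → (φ(1),φ(7)) = (3,7) ∈ E(G2) ✓
  (2,6) → (φ(2),φ(6)) = (2,5) ∈ E(G2) ✓
  (3,5) → (φ(3),φ(5)) = (1,4) ∈ E(G2) ✓
  (5,7) → (φ(5),φ(7)) = (3,4) ∈ E(G2) ✓
All 9 edges of G1 map to edges of G2, and |E(G1)| = |E(G2)| = 9, so φ is a bijection on edges as well as vertices. Hence G1 ≅ G2.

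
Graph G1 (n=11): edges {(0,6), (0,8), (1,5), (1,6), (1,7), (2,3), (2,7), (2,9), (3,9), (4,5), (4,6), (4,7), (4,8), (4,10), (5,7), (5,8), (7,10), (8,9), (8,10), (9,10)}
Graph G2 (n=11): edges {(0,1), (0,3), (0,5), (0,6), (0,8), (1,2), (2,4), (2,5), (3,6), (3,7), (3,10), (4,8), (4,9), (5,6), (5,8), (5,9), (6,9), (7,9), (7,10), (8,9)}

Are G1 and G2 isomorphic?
Yes, isomorphic

The graphs are isomorphic.
One valid mapping φ: V(G1) → V(G2): 0→1, 1→4, 2→7, 3→10, 4→5, 5→8, 6→2, 7→9, 8→0, 9→3, 10→6

Verify φ preserves adjacency — for each edge of G1, its image is an edge of G2:
  (0,6) → (φ(0),φ(6)) = (1,2) ∈ E(G2) ✓
  (0,8) → (φ(0),φ(8)) = (0,1) ∈ E(G2) ✓
  (1,5) → (φ(1),φ(5)) = (4,8) ∈ E(G2) ✓
  (1,6) → (φ(1),φ(6)) = (2,4) ∈ E(G2) ✓
  (1,7) → (φ(1),φ(7)) = (4,9) ∈ E(G2) ✓
  (2,3) → (φ(2),φ(3)) = (7,10) ∈ E(G2) ✓
  (2,7) → (φ(2),φ(7)) = (7,9) ∈ E(G2) ✓
  (2,9) → (φ(2),φ(9)) = (3,7) ∈ E(G2) ✓
  (3,9) → (φ(3),φ(9)) = (3,10) ∈ E(G2) ✓
  (4,5) → (φ(4),φ(5)) = (5,8) ∈ E(G2) ✓
  (4,6) → (φ(4),φ(6)) = (2,5) ∈ E(G2) ✓
  (4,7) → (φ(4),φ(7)) = (5,9) ∈ E(G2) ✓
  (4,8) → (φ(4),φ(8)) = (0,5) ∈ E(G2) ✓
  (4,10) → (φ(4),φ(10)) = (5,6) ∈ E(G2) ✓
  (5,7) → (φ(5),φ(7)) = (8,9) ∈ E(G2) ✓
  (5,8) → (φ(5),φ(8)) = (0,8) ∈ E(G2) ✓
  (7,10) → (φ(7),φ(10)) = (6,9) ∈ E(G2) ✓
  (8,9) → (φ(8),φ(9)) = (0,3) ∈ E(G2) ✓
  (8,10) → (φ(8),φ(10)) = (0,6) ∈ E(G2) ✓
  (9,10) → (φ(9),φ(10)) = (3,6) ∈ E(G2) ✓
All 20 edges of G1 map to edges of G2, and |E(G1)| = |E(G2)| = 20, so φ is a bijection on edges as well as vertices. Hence G1 ≅ G2.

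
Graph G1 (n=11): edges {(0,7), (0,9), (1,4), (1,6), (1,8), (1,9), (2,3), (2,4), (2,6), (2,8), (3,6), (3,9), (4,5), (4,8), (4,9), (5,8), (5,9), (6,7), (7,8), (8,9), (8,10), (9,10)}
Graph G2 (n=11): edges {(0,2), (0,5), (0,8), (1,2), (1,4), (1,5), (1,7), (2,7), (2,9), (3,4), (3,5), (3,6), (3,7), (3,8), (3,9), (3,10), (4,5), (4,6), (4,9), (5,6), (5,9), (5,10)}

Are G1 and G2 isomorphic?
Yes, isomorphic

The graphs are isomorphic.
One valid mapping φ: V(G1) → V(G2): 0→8, 1→9, 2→1, 3→7, 4→4, 5→6, 6→2, 7→0, 8→5, 9→3, 10→10

Verify φ preserves adjacency — for each edge of G1, its image is an edge of G2:
  (0,7) → (φ(0),φ(7)) = (0,8) ∈ E(G2) ✓
  (0,9) → (φ(0),φ(9)) = (3,8) ∈ E(G2) ✓
  (1,4) → (φ(1),φ(4)) = (4,9) ∈ E(G2) ✓
  (1,6) → (φ(1),φ(6)) = (2,9) ∈ E(G2) ✓
  (1,8) → (φ(1),φ(8)) = (5,9) ∈ E(G2) ✓
  (1,9) → (φ(1),φ(9)) = (3,9) ∈ E(G2) ✓
  (2,3) → (φ(2),φ(3)) = (1,7) ∈ E(G2) ✓
  (2,4) → (φ(2),φ(4)) = (1,4) ∈ E(G2) ✓
  (2,6) → (φ(2),φ(6)) = (1,2) ∈ E(G2) ✓
  (2,8) → (φ(2),φ(8)) = (1,5) ∈ E(G2) ✓
  (3,6) → (φ(3),φ(6)) = (2,7) ∈ E(G2) ✓
  (3,9) → (φ(3),φ(9)) = (3,7) ∈ E(G2) ✓
  (4,5) → (φ(4),φ(5)) = (4,6) ∈ E(G2) ✓
  (4,8) → (φ(4),φ(8)) = (4,5) ∈ E(G2) ✓
  (4,9) → (φ(4),φ(9)) = (3,4) ∈ E(G2) ✓
  (5,8) → (φ(5),φ(8)) = (5,6) ∈ E(G2) ✓
  (5,9) → (φ(5),φ(9)) = (3,6) ∈ E(G2) ✓
  (6,7) → (φ(6),φ(7)) = (0,2) ∈ E(G2) ✓
  (7,8) → (φ(7),φ(8)) = (0,5) ∈ E(G2) ✓
  (8,9) → (φ(8),φ(9)) = (3,5) ∈ E(G2) ✓
  (8,10) → (φ(8),φ(10)) = (5,10) ∈ E(G2) ✓
  (9,10) → (φ(9),φ(10)) = (3,10) ∈ E(G2) ✓
All 22 edges of G1 map to edges of G2, and |E(G1)| = |E(G2)| = 22, so φ is a bijection on edges as well as vertices. Hence G1 ≅ G2.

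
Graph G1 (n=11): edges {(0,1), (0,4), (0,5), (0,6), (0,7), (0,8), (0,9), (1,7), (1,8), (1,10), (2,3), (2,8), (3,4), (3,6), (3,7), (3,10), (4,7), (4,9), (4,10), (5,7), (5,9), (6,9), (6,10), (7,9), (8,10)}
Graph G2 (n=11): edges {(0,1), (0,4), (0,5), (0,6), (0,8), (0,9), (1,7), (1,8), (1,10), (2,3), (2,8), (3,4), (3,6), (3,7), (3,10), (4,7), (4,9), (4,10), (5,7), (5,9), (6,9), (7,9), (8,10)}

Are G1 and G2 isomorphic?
No, not isomorphic

The graphs are NOT isomorphic.

Counting edges: G1 has 25 edge(s); G2 has 23 edge(s).
Edge count is an isomorphism invariant (a bijection on vertices induces a bijection on edges), so differing edge counts rule out isomorphism.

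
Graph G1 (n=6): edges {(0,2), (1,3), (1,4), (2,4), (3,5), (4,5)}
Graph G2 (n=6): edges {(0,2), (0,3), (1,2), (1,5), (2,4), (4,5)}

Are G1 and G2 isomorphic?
Yes, isomorphic

The graphs are isomorphic.
One valid mapping φ: V(G1) → V(G2): 0→3, 1→1, 2→0, 3→5, 4→2, 5→4

Verify φ preserves adjacency — for each edge of G1, its image is an edge of G2:
  (0,2) → (φ(0),φ(2)) = (0,3) ∈ E(G2) ✓
  (1,3) → (φ(1),φ(3)) = (1,5) ∈ E(G2) ✓
  (1,4) → (φ(1),φ(4)) = (1,2) ∈ E(G2) ✓
  (2,4) → (φ(2),φ(4)) = (0,2) ∈ E(G2) ✓
  (3,5) → (φ(3),φ(5)) = (4,5) ∈ E(G2) ✓
  (4,5) → (φ(4),φ(5)) = (2,4) ∈ E(G2) ✓
All 6 edges of G1 map to edges of G2, and |E(G1)| = |E(G2)| = 6, so φ is a bijection on edges as well as vertices. Hence G1 ≅ G2.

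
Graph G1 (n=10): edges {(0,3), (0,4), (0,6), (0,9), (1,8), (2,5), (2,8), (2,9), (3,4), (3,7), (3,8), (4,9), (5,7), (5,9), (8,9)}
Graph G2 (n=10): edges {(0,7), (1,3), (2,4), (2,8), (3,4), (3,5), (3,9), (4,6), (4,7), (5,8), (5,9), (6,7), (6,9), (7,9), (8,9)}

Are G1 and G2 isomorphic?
Yes, isomorphic

The graphs are isomorphic.
One valid mapping φ: V(G1) → V(G2): 0→7, 1→1, 2→5, 3→4, 4→6, 5→8, 6→0, 7→2, 8→3, 9→9

Verify φ preserves adjacency — for each edge of G1, its image is an edge of G2:
  (0,3) → (φ(0),φ(3)) = (4,7) ∈ E(G2) ✓
  (0,4) → (φ(0),φ(4)) = (6,7) ∈ E(G2) ✓
  (0,6) → (φ(0),φ(6)) = (0,7) ∈ E(G2) ✓
  (0,9) → (φ(0),φ(9)) = (7,9) ∈ E(G2) ✓
  (1,8) → (φ(1),φ(8)) = (1,3) ∈ E(G2) ✓
  (2,5) → (φ(2),φ(5)) = (5,8) ∈ E(G2) ✓
  (2,8) → (φ(2),φ(8)) = (3,5) ∈ E(G2) ✓
  (2,9) → (φ(2),φ(9)) = (5,9) ∈ E(G2) ✓
  (3,4) → (φ(3),φ(4)) = (4,6) ∈ E(G2) ✓
  (3,7) → (φ(3),φ(7)) = (2,4) ∈ E(G2) ✓
  (3,8) → (φ(3),φ(8)) = (3,4) ∈ E(G2) ✓
  (4,9) → (φ(4),φ(9)) = (6,9) ∈ E(G2) ✓
  (5,7) → (φ(5),φ(7)) = (2,8) ∈ E(G2) ✓
  (5,9) → (φ(5),φ(9)) = (8,9) ∈ E(G2) ✓
  (8,9) → (φ(8),φ(9)) = (3,9) ∈ E(G2) ✓
All 15 edges of G1 map to edges of G2, and |E(G1)| = |E(G2)| = 15, so φ is a bijection on edges as well as vertices. Hence G1 ≅ G2.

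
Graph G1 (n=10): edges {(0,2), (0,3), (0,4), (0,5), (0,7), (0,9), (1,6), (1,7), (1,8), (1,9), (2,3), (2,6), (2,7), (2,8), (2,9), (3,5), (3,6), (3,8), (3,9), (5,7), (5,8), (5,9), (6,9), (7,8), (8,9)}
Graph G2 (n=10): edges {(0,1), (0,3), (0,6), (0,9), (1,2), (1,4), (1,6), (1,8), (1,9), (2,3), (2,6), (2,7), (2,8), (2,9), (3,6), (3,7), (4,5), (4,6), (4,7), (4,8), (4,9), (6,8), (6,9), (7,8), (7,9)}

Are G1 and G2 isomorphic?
Yes, isomorphic

The graphs are isomorphic.
One valid mapping φ: V(G1) → V(G2): 0→4, 1→3, 2→9, 3→1, 4→5, 5→8, 6→0, 7→7, 8→2, 9→6

Verify φ preserves adjacency — for each edge of G1, its image is an edge of G2:
  (0,2) → (φ(0),φ(2)) = (4,9) ∈ E(G2) ✓
  (0,3) → (φ(0),φ(3)) = (1,4) ∈ E(G2) ✓
  (0,4) → (φ(0),φ(4)) = (4,5) ∈ E(G2) ✓
  (0,5) → (φ(0),φ(5)) = (4,8) ∈ E(G2) ✓
  (0,7) → (φ(0),φ(7)) = (4,7) ∈ E(G2) ✓
  (0,9) → (φ(0),φ(9)) = (4,6) ∈ E(G2) ✓
  (1,6) → (φ(1),φ(6)) = (0,3) ∈ E(G2) ✓
  (1,7) → (φ(1),φ(7)) = (3,7) ∈ E(G2) ✓
  (1,8) → (φ(1),φ(8)) = (2,3) ∈ E(G2) ✓
  (1,9) → (φ(1),φ(9)) = (3,6) ∈ E(G2) ✓
  (2,3) → (φ(2),φ(3)) = (1,9) ∈ E(G2) ✓
  (2,6) → (φ(2),φ(6)) = (0,9) ∈ E(G2) ✓
  (2,7) → (φ(2),φ(7)) = (7,9) ∈ E(G2) ✓
  (2,8) → (φ(2),φ(8)) = (2,9) ∈ E(G2) ✓
  (2,9) → (φ(2),φ(9)) = (6,9) ∈ E(G2) ✓
  (3,5) → (φ(3),φ(5)) = (1,8) ∈ E(G2) ✓
  (3,6) → (φ(3),φ(6)) = (0,1) ∈ E(G2) ✓
  (3,8) → (φ(3),φ(8)) = (1,2) ∈ E(G2) ✓
  (3,9) → (φ(3),φ(9)) = (1,6) ∈ E(G2) ✓
  (5,7) → (φ(5),φ(7)) = (7,8) ∈ E(G2) ✓
  (5,8) → (φ(5),φ(8)) = (2,8) ∈ E(G2) ✓
  (5,9) → (φ(5),φ(9)) = (6,8) ∈ E(G2) ✓
  (6,9) → (φ(6),φ(9)) = (0,6) ∈ E(G2) ✓
  (7,8) → (φ(7),φ(8)) = (2,7) ∈ E(G2) ✓
  (8,9) → (φ(8),φ(9)) = (2,6) ∈ E(G2) ✓
All 25 edges of G1 map to edges of G2, and |E(G1)| = |E(G2)| = 25, so φ is a bijection on edges as well as vertices. Hence G1 ≅ G2.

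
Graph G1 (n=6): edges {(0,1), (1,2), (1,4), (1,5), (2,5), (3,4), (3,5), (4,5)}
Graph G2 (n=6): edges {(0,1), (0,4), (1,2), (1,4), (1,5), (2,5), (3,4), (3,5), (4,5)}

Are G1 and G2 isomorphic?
No, not isomorphic

The graphs are NOT isomorphic.

Counting edges: G1 has 8 edge(s); G2 has 9 edge(s).
Edge count is an isomorphism invariant (a bijection on vertices induces a bijection on edges), so differing edge counts rule out isomorphism.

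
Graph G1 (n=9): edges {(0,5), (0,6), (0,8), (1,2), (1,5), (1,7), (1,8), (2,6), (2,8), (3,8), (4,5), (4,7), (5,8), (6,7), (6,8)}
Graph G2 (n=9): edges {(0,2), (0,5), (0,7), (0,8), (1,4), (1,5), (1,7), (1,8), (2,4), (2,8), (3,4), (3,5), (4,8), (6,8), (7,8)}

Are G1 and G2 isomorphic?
Yes, isomorphic

The graphs are isomorphic.
One valid mapping φ: V(G1) → V(G2): 0→2, 1→1, 2→7, 3→6, 4→3, 5→4, 6→0, 7→5, 8→8

Verify φ preserves adjacency — for each edge of G1, its image is an edge of G2:
  (0,5) → (φ(0),φ(5)) = (2,4) ∈ E(G2) ✓
  (0,6) → (φ(0),φ(6)) = (0,2) ∈ E(G2) ✓
  (0,8) → (φ(0),φ(8)) = (2,8) ∈ E(G2) ✓
  (1,2) → (φ(1),φ(2)) = (1,7) ∈ E(G2) ✓
  (1,5) → (φ(1),φ(5)) = (1,4) ∈ E(G2) ✓
  (1,7) → (φ(1),φ(7)) = (1,5) ∈ E(G2) ✓
  (1,8) → (φ(1),φ(8)) = (1,8) ∈ E(G2) ✓
  (2,6) → (φ(2),φ(6)) = (0,7) ∈ E(G2) ✓
  (2,8) → (φ(2),φ(8)) = (7,8) ∈ E(G2) ✓
  (3,8) → (φ(3),φ(8)) = (6,8) ∈ E(G2) ✓
  (4,5) → (φ(4),φ(5)) = (3,4) ∈ E(G2) ✓
  (4,7) → (φ(4),φ(7)) = (3,5) ∈ E(G2) ✓
  (5,8) → (φ(5),φ(8)) = (4,8) ∈ E(G2) ✓
  (6,7) → (φ(6),φ(7)) = (0,5) ∈ E(G2) ✓
  (6,8) → (φ(6),φ(8)) = (0,8) ∈ E(G2) ✓
All 15 edges of G1 map to edges of G2, and |E(G1)| = |E(G2)| = 15, so φ is a bijection on edges as well as vertices. Hence G1 ≅ G2.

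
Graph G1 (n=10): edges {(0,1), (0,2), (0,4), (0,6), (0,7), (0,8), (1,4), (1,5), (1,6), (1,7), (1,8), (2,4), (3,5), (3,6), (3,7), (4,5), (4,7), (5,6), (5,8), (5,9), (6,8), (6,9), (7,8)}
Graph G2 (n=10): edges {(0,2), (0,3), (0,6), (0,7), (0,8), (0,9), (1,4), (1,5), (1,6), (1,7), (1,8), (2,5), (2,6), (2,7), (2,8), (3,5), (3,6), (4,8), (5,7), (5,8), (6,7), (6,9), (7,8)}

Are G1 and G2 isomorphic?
Yes, isomorphic

The graphs are isomorphic.
One valid mapping φ: V(G1) → V(G2): 0→8, 1→7, 2→4, 3→3, 4→1, 5→6, 6→0, 7→5, 8→2, 9→9

Verify φ preserves adjacency — for each edge of G1, its image is an edge of G2:
  (0,1) → (φ(0),φ(1)) = (7,8) ∈ E(G2) ✓
  (0,2) → (φ(0),φ(2)) = (4,8) ∈ E(G2) ✓
  (0,4) → (φ(0),φ(4)) = (1,8) ∈ E(G2) ✓
  (0,6) → (φ(0),φ(6)) = (0,8) ∈ E(G2) ✓
  (0,7) → (φ(0),φ(7)) = (5,8) ∈ E(G2) ✓
  (0,8) → (φ(0),φ(8)) = (2,8) ∈ E(G2) ✓
  (1,4) → (φ(1),φ(4)) = (1,7) ∈ E(G2) ✓
  (1,5) → (φ(1),φ(5)) = (6,7) ∈ E(G2) ✓
  (1,6) → (φ(1),φ(6)) = (0,7) ∈ E(G2) ✓
  (1,7) → (φ(1),φ(7)) = (5,7) ∈ E(G2) ✓
  (1,8) → (φ(1),φ(8)) = (2,7) ∈ E(G2) ✓
  (2,4) → (φ(2),φ(4)) = (1,4) ∈ E(G2) ✓
  (3,5) → (φ(3),φ(5)) = (3,6) ∈ E(G2) ✓
  (3,6) → (φ(3),φ(6)) = (0,3) ∈ E(G2) ✓
  (3,7) → (φ(3),φ(7)) = (3,5) ∈ E(G2) ✓
  (4,5) → (φ(4),φ(5)) = (1,6) ∈ E(G2) ✓
  (4,7) → (φ(4),φ(7)) = (1,5) ∈ E(G2) ✓
  (5,6) → (φ(5),φ(6)) = (0,6) ∈ E(G2) ✓
  (5,8) → (φ(5),φ(8)) = (2,6) ∈ E(G2) ✓
  (5,9) → (φ(5),φ(9)) = (6,9) ∈ E(G2) ✓
  (6,8) → (φ(6),φ(8)) = (0,2) ∈ E(G2) ✓
  (6,9) → (φ(6),φ(9)) = (0,9) ∈ E(G2) ✓
  (7,8) → (φ(7),φ(8)) = (2,5) ∈ E(G2) ✓
All 23 edges of G1 map to edges of G2, and |E(G1)| = |E(G2)| = 23, so φ is a bijection on edges as well as vertices. Hence G1 ≅ G2.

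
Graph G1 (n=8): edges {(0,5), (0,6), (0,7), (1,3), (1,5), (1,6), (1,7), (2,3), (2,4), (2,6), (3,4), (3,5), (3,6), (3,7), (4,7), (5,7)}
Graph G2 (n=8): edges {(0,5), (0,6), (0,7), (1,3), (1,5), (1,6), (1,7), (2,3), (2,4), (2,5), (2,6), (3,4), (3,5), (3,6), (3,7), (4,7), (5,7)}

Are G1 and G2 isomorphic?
No, not isomorphic

The graphs are NOT isomorphic.

Counting edges: G1 has 16 edge(s); G2 has 17 edge(s).
Edge count is an isomorphism invariant (a bijection on vertices induces a bijection on edges), so differing edge counts rule out isomorphism.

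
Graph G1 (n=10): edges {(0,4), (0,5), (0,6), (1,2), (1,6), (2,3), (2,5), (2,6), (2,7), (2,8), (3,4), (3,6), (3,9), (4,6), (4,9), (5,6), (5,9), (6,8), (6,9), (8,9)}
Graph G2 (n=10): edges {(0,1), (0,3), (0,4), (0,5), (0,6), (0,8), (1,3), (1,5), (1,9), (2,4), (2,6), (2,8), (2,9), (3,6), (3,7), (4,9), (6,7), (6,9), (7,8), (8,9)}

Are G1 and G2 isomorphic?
No, not isomorphic

The graphs are NOT isomorphic.

Degrees in G1: deg(0)=3, deg(1)=2, deg(2)=6, deg(3)=4, deg(4)=4, deg(5)=4, deg(6)=8, deg(7)=1, deg(8)=3, deg(9)=5.
Sorted degree sequence of G1: [8, 6, 5, 4, 4, 4, 3, 3, 2, 1].
Degrees in G2: deg(0)=6, deg(1)=4, deg(2)=4, deg(3)=4, deg(4)=3, deg(5)=2, deg(6)=5, deg(7)=3, deg(8)=4, deg(9)=5.
Sorted degree sequence of G2: [6, 5, 5, 4, 4, 4, 4, 3, 3, 2].
The (sorted) degree sequence is an isomorphism invariant, so since G1 and G2 have different degree sequences they cannot be isomorphic.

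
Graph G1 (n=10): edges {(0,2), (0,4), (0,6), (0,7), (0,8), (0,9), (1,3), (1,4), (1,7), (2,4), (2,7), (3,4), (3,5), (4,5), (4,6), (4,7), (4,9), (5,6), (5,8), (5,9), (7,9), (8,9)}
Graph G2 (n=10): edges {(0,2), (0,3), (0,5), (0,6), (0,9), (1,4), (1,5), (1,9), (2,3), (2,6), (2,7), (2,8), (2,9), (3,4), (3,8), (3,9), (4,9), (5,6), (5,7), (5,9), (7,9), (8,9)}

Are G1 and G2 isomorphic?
Yes, isomorphic

The graphs are isomorphic.
One valid mapping φ: V(G1) → V(G2): 0→2, 1→4, 2→8, 3→1, 4→9, 5→5, 6→7, 7→3, 8→6, 9→0

Verify φ preserves adjacency — for each edge of G1, its image is an edge of G2:
  (0,2) → (φ(0),φ(2)) = (2,8) ∈ E(G2) ✓
  (0,4) → (φ(0),φ(4)) = (2,9) ∈ E(G2) ✓
  (0,6) → (φ(0),φ(6)) = (2,7) ∈ E(G2) ✓
  (0,7) → (φ(0),φ(7)) = (2,3) ∈ E(G2) ✓
  (0,8) → (φ(0),φ(8)) = (2,6) ∈ E(G2) ✓
  (0,9) → (φ(0),φ(9)) = (0,2) ∈ E(G2) ✓
  (1,3) → (φ(1),φ(3)) = (1,4) ∈ E(G2) ✓
  (1,4) → (φ(1),φ(4)) = (4,9) ∈ E(G2) ✓
  (1,7) → (φ(1),φ(7)) = (3,4) ∈ E(G2) ✓
  (2,4) → (φ(2),φ(4)) = (8,9) ∈ E(G2) ✓
  (2,7) → (φ(2),φ(7)) = (3,8) ∈ E(G2) ✓
  (3,4) → (φ(3),φ(4)) = (1,9) ∈ E(G2) ✓
  (3,5) → (φ(3),φ(5)) = (1,5) ∈ E(G2) ✓
  (4,5) → (φ(4),φ(5)) = (5,9) ∈ E(G2) ✓
  (4,6) → (φ(4),φ(6)) = (7,9) ∈ E(G2) ✓
  (4,7) → (φ(4),φ(7)) = (3,9) ∈ E(G2) ✓
  (4,9) → (φ(4),φ(9)) = (0,9) ∈ E(G2) ✓
  (5,6) → (φ(5),φ(6)) = (5,7) ∈ E(G2) ✓
  (5,8) → (φ(5),φ(8)) = (5,6) ∈ E(G2) ✓
  (5,9) → (φ(5),φ(9)) = (0,5) ∈ E(G2) ✓
  (7,9) → (φ(7),φ(9)) = (0,3) ∈ E(G2) ✓
  (8,9) → (φ(8),φ(9)) = (0,6) ∈ E(G2) ✓
All 22 edges of G1 map to edges of G2, and |E(G1)| = |E(G2)| = 22, so φ is a bijection on edges as well as vertices. Hence G1 ≅ G2.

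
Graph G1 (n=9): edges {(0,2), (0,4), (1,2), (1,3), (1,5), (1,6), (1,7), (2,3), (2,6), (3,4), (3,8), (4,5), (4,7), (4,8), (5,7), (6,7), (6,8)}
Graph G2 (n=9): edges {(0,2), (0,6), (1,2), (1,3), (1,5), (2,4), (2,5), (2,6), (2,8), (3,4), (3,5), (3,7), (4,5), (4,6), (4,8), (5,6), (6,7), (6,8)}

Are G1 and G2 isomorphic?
No, not isomorphic

The graphs are NOT isomorphic.

Counting triangles (3-cliques): G1 has 6, G2 has 11.
Triangle count is an isomorphism invariant, so differing triangle counts rule out isomorphism.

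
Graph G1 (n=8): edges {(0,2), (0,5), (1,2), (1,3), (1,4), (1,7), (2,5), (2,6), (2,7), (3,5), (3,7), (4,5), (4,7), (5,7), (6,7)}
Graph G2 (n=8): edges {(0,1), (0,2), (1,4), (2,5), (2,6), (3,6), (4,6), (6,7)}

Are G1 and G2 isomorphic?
No, not isomorphic

The graphs are NOT isomorphic.

Degrees in G1: deg(0)=2, deg(1)=4, deg(2)=5, deg(3)=3, deg(4)=3, deg(5)=5, deg(6)=2, deg(7)=6.
Sorted degree sequence of G1: [6, 5, 5, 4, 3, 3, 2, 2].
Degrees in G2: deg(0)=2, deg(1)=2, deg(2)=3, deg(3)=1, deg(4)=2, deg(5)=1, deg(6)=4, deg(7)=1.
Sorted degree sequence of G2: [4, 3, 2, 2, 2, 1, 1, 1].
The (sorted) degree sequence is an isomorphism invariant, so since G1 and G2 have different degree sequences they cannot be isomorphic.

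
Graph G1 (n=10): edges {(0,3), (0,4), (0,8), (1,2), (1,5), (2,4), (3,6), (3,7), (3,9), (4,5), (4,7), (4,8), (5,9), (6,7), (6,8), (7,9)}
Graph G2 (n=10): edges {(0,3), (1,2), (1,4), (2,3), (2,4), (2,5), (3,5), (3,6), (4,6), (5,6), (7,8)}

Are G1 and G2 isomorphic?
No, not isomorphic

The graphs are NOT isomorphic.

Connected components of G1: 1 component(s) with vertex sets [[0, 1, 2, 3, 4, 5, 6, 7, 8, 9]], sizes [10].
Connected components of G2: 3 component(s) with vertex sets [[9], [7, 8], [0, 1, 2, 3, 4, 5, 6]], sizes [1, 2, 7].
The number of connected components (and the multiset of component sizes) is an isomorphism invariant — an isomorphism maps each component of G1 bijectively onto a component of G2. Since G1 has 1 component(s) and G2 has 3, they cannot be isomorphic.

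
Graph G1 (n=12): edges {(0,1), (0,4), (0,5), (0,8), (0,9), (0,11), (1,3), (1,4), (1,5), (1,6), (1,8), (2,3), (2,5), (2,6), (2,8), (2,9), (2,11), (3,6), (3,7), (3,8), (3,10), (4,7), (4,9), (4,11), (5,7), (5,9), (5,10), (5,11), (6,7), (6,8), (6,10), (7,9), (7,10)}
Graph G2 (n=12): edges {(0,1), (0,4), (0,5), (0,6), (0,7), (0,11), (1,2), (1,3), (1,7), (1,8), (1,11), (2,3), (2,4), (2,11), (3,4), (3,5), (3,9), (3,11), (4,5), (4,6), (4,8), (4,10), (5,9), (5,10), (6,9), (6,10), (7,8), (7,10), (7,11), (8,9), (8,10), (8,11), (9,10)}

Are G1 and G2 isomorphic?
Yes, isomorphic

The graphs are isomorphic.
One valid mapping φ: V(G1) → V(G2): 0→10, 1→8, 2→0, 3→1, 4→9, 5→4, 6→11, 7→3, 8→7, 9→5, 10→2, 11→6

Verify φ preserves adjacency — for each edge of G1, its image is an edge of G2:
  (0,1) → (φ(0),φ(1)) = (8,10) ∈ E(G2) ✓
  (0,4) → (φ(0),φ(4)) = (9,10) ∈ E(G2) ✓
  (0,5) → (φ(0),φ(5)) = (4,10) ∈ E(G2) ✓
  (0,8) → (φ(0),φ(8)) = (7,10) ∈ E(G2) ✓
  (0,9) → (φ(0),φ(9)) = (5,10) ∈ E(G2) ✓
  (0,11) → (φ(0),φ(11)) = (6,10) ∈ E(G2) ✓
  (1,3) → (φ(1),φ(3)) = (1,8) ∈ E(G2) ✓
  (1,4) → (φ(1),φ(4)) = (8,9) ∈ E(G2) ✓
  (1,5) → (φ(1),φ(5)) = (4,8) ∈ E(G2) ✓
  (1,6) → (φ(1),φ(6)) = (8,11) ∈ E(G2) ✓
  (1,8) → (φ(1),φ(8)) = (7,8) ∈ E(G2) ✓
  (2,3) → (φ(2),φ(3)) = (0,1) ∈ E(G2) ✓
  (2,5) → (φ(2),φ(5)) = (0,4) ∈ E(G2) ✓
  (2,6) → (φ(2),φ(6)) = (0,11) ∈ E(G2) ✓
  (2,8) → (φ(2),φ(8)) = (0,7) ∈ E(G2) ✓
  (2,9) → (φ(2),φ(9)) = (0,5) ∈ E(G2) ✓
  (2,11) → (φ(2),φ(11)) = (0,6) ∈ E(G2) ✓
  (3,6) → (φ(3),φ(6)) = (1,11) ∈ E(G2) ✓
  (3,7) → (φ(3),φ(7)) = (1,3) ∈ E(G2) ✓
  (3,8) → (φ(3),φ(8)) = (1,7) ∈ E(G2) ✓
  (3,10) → (φ(3),φ(10)) = (1,2) ∈ E(G2) ✓
  (4,7) → (φ(4),φ(7)) = (3,9) ∈ E(G2) ✓
  (4,9) → (φ(4),φ(9)) = (5,9) ∈ E(G2) ✓
  (4,11) → (φ(4),φ(11)) = (6,9) ∈ E(G2) ✓
  (5,7) → (φ(5),φ(7)) = (3,4) ∈ E(G2) ✓
  (5,9) → (φ(5),φ(9)) = (4,5) ∈ E(G2) ✓
  (5,10) → (φ(5),φ(10)) = (2,4) ∈ E(G2) ✓
  (5,11) → (φ(5),φ(11)) = (4,6) ∈ E(G2) ✓
  (6,7) → (φ(6),φ(7)) = (3,11) ∈ E(G2) ✓
  (6,8) → (φ(6),φ(8)) = (7,11) ∈ E(G2) ✓
  (6,10) → (φ(6),φ(10)) = (2,11) ∈ E(G2) ✓
  (7,9) → (φ(7),φ(9)) = (3,5) ∈ E(G2) ✓
  (7,10) → (φ(7),φ(10)) = (2,3) ∈ E(G2) ✓
All 33 edges of G1 map to edges of G2, and |E(G1)| = |E(G2)| = 33, so φ is a bijection on edges as well as vertices. Hence G1 ≅ G2.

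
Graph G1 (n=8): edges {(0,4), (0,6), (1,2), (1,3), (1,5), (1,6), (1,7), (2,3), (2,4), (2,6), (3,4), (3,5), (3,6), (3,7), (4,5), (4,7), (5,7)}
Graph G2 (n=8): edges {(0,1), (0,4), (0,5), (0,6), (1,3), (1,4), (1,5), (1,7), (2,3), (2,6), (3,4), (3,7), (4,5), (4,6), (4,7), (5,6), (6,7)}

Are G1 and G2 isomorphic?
Yes, isomorphic

The graphs are isomorphic.
One valid mapping φ: V(G1) → V(G2): 0→2, 1→1, 2→7, 3→4, 4→6, 5→5, 6→3, 7→0

Verify φ preserves adjacency — for each edge of G1, its image is an edge of G2:
  (0,4) → (φ(0),φ(4)) = (2,6) ∈ E(G2) ✓
  (0,6) → (φ(0),φ(6)) = (2,3) ∈ E(G2) ✓
  (1,2) → (φ(1),φ(2)) = (1,7) ∈ E(G2) ✓
  (1,3) → (φ(1),φ(3)) = (1,4) ∈ E(G2) ✓
  (1,5) → (φ(1),φ(5)) = (1,5) ∈ E(G2) ✓
  (1,6) → (φ(1),φ(6)) = (1,3) ∈ E(G2) ✓
  (1,7) → (φ(1),φ(7)) = (0,1) ∈ E(G2) ✓
  (2,3) → (φ(2),φ(3)) = (4,7) ∈ E(G2) ✓
  (2,4) → (φ(2),φ(4)) = (6,7) ∈ E(G2) ✓
  (2,6) → (φ(2),φ(6)) = (3,7) ∈ E(G2) ✓
  (3,4) → (φ(3),φ(4)) = (4,6) ∈ E(G2) ✓
  (3,5) → (φ(3),φ(5)) = (4,5) ∈ E(G2) ✓
  (3,6) → (φ(3),φ(6)) = (3,4) ∈ E(G2) ✓
  (3,7) → (φ(3),φ(7)) = (0,4) ∈ E(G2) ✓
  (4,5) → (φ(4),φ(5)) = (5,6) ∈ E(G2) ✓
  (4,7) → (φ(4),φ(7)) = (0,6) ∈ E(G2) ✓
  (5,7) → (φ(5),φ(7)) = (0,5) ∈ E(G2) ✓
All 17 edges of G1 map to edges of G2, and |E(G1)| = |E(G2)| = 17, so φ is a bijection on edges as well as vertices. Hence G1 ≅ G2.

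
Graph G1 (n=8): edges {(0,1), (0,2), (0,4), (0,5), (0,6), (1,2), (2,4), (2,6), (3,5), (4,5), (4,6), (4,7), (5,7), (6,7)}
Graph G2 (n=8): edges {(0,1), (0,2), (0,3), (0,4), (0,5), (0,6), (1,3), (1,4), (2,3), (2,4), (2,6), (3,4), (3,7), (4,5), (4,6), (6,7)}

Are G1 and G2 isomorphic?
No, not isomorphic

The graphs are NOT isomorphic.

Degrees in G1: deg(0)=5, deg(1)=2, deg(2)=4, deg(3)=1, deg(4)=5, deg(5)=4, deg(6)=4, deg(7)=3.
Sorted degree sequence of G1: [5, 5, 4, 4, 4, 3, 2, 1].
Degrees in G2: deg(0)=6, deg(1)=3, deg(2)=4, deg(3)=5, deg(4)=6, deg(5)=2, deg(6)=4, deg(7)=2.
Sorted degree sequence of G2: [6, 6, 5, 4, 4, 3, 2, 2].
The (sorted) degree sequence is an isomorphism invariant, so since G1 and G2 have different degree sequences they cannot be isomorphic.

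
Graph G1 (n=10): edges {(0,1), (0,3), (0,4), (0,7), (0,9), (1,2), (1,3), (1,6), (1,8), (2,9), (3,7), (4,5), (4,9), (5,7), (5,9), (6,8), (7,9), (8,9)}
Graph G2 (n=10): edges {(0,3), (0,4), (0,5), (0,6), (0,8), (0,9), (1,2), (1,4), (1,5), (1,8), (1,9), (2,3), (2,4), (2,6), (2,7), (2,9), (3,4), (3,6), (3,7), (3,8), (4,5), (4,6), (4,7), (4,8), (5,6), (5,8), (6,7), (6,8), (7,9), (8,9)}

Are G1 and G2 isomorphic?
No, not isomorphic

The graphs are NOT isomorphic.

Counting triangles (3-cliques): G1 has 7, G2 has 33.
Triangle count is an isomorphism invariant, so differing triangle counts rule out isomorphism.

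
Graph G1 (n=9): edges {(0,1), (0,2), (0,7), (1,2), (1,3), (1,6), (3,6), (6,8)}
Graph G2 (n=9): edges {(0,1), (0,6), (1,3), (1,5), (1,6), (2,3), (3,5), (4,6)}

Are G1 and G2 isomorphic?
Yes, isomorphic

The graphs are isomorphic.
One valid mapping φ: V(G1) → V(G2): 0→3, 1→1, 2→5, 3→0, 4→8, 5→7, 6→6, 7→2, 8→4

Verify φ preserves adjacency — for each edge of G1, its image is an edge of G2:
  (0,1) → (φ(0),φ(1)) = (1,3) ∈ E(G2) ✓
  (0,2) → (φ(0),φ(2)) = (3,5) ∈ E(G2) ✓
  (0,7) → (φ(0),φ(7)) = (2,3) ∈ E(G2) ✓
  (1,2) → (φ(1),φ(2)) = (1,5) ∈ E(G2) ✓
  (1,3) → (φ(1),φ(3)) = (0,1) ∈ E(G2) ✓
  (1,6) → (φ(1),φ(6)) = (1,6) ∈ E(G2) ✓
  (3,6) → (φ(3),φ(6)) = (0,6) ∈ E(G2) ✓
  (6,8) → (φ(6),φ(8)) = (4,6) ∈ E(G2) ✓
All 8 edges of G1 map to edges of G2, and |E(G1)| = |E(G2)| = 8, so φ is a bijection on edges as well as vertices. Hence G1 ≅ G2.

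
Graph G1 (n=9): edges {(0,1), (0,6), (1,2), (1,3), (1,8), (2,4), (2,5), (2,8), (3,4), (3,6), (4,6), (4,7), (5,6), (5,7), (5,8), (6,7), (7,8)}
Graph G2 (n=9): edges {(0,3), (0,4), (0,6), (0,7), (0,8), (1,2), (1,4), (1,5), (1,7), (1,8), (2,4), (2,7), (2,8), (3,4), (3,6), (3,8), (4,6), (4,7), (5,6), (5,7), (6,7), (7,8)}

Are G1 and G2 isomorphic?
No, not isomorphic

The graphs are NOT isomorphic.

Degrees in G1: deg(0)=2, deg(1)=4, deg(2)=4, deg(3)=3, deg(4)=4, deg(5)=4, deg(6)=5, deg(7)=4, deg(8)=4.
Sorted degree sequence of G1: [5, 4, 4, 4, 4, 4, 4, 3, 2].
Degrees in G2: deg(0)=5, deg(1)=5, deg(2)=4, deg(3)=4, deg(4)=6, deg(5)=3, deg(6)=5, deg(7)=7, deg(8)=5.
Sorted degree sequence of G2: [7, 6, 5, 5, 5, 5, 4, 4, 3].
The (sorted) degree sequence is an isomorphism invariant, so since G1 and G2 have different degree sequences they cannot be isomorphic.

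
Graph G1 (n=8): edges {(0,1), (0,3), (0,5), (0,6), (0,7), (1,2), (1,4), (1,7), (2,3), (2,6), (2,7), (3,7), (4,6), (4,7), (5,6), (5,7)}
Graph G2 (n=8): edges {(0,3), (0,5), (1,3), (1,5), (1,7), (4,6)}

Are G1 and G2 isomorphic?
No, not isomorphic

The graphs are NOT isomorphic.

Connected components of G1: 1 component(s) with vertex sets [[0, 1, 2, 3, 4, 5, 6, 7]], sizes [8].
Connected components of G2: 3 component(s) with vertex sets [[2], [4, 6], [0, 1, 3, 5, 7]], sizes [1, 2, 5].
The number of connected components (and the multiset of component sizes) is an isomorphism invariant — an isomorphism maps each component of G1 bijectively onto a component of G2. Since G1 has 1 component(s) and G2 has 3, they cannot be isomorphic.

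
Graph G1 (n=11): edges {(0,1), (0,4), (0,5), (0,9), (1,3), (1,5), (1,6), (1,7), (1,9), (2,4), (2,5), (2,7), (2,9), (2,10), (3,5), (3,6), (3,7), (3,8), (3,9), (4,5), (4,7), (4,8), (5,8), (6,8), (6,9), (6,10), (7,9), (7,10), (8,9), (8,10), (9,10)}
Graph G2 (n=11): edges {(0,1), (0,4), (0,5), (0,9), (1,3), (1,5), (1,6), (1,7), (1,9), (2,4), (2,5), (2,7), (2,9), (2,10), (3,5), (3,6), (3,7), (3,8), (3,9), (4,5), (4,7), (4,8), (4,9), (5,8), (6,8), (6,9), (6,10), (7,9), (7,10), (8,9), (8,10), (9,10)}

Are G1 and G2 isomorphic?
No, not isomorphic

The graphs are NOT isomorphic.

Counting edges: G1 has 31 edge(s); G2 has 32 edge(s).
Edge count is an isomorphism invariant (a bijection on vertices induces a bijection on edges), so differing edge counts rule out isomorphism.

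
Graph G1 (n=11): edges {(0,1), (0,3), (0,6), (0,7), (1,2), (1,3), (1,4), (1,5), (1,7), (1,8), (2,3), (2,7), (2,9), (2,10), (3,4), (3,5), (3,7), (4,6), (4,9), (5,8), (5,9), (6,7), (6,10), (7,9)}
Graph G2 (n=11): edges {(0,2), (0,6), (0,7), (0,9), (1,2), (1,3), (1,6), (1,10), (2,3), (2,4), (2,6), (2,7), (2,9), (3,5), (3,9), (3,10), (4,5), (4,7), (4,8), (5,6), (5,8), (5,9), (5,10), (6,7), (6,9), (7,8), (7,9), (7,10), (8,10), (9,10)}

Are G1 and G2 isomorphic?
No, not isomorphic

The graphs are NOT isomorphic.

Counting triangles (3-cliques): G1 has 12, G2 has 25.
Triangle count is an isomorphism invariant, so differing triangle counts rule out isomorphism.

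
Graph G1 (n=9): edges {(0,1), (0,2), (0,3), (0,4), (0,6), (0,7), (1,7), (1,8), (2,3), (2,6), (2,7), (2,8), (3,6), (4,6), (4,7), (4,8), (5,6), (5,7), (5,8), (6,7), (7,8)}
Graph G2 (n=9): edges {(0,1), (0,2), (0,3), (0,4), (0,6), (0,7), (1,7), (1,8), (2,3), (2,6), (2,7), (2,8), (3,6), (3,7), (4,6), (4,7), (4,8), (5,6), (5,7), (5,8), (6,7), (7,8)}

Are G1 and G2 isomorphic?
No, not isomorphic

The graphs are NOT isomorphic.

Counting edges: G1 has 21 edge(s); G2 has 22 edge(s).
Edge count is an isomorphism invariant (a bijection on vertices induces a bijection on edges), so differing edge counts rule out isomorphism.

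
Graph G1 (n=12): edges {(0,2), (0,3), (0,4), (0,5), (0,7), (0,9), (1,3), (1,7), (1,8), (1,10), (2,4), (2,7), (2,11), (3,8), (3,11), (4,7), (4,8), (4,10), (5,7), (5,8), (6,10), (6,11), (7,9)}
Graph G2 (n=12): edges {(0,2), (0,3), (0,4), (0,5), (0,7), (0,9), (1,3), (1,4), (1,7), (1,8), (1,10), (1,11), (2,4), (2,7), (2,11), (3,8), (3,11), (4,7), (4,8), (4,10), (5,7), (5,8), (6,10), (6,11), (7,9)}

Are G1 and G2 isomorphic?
No, not isomorphic

The graphs are NOT isomorphic.

Counting edges: G1 has 23 edge(s); G2 has 25 edge(s).
Edge count is an isomorphism invariant (a bijection on vertices induces a bijection on edges), so differing edge counts rule out isomorphism.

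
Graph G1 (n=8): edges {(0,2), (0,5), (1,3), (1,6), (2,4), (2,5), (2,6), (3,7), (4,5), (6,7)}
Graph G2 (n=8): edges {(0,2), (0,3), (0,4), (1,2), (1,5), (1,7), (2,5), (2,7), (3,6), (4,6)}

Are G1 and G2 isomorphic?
Yes, isomorphic

The graphs are isomorphic.
One valid mapping φ: V(G1) → V(G2): 0→7, 1→4, 2→2, 3→6, 4→5, 5→1, 6→0, 7→3

Verify φ preserves adjacency — for each edge of G1, its image is an edge of G2:
  (0,2) → (φ(0),φ(2)) = (2,7) ∈ E(G2) ✓
  (0,5) → (φ(0),φ(5)) = (1,7) ∈ E(G2) ✓
  (1,3) → (φ(1),φ(3)) = (4,6) ∈ E(G2) ✓
  (1,6) → (φ(1),φ(6)) = (0,4) ∈ E(G2) ✓
  (2,4) → (φ(2),φ(4)) = (2,5) ∈ E(G2) ✓
  (2,5) → (φ(2),φ(5)) = (1,2) ∈ E(G2) ✓
  (2,6) → (φ(2),φ(6)) = (0,2) ∈ E(G2) ✓
  (3,7) → (φ(3),φ(7)) = (3,6) ∈ E(G2) ✓
  (4,5) → (φ(4),φ(5)) = (1,5) ∈ E(G2) ✓
  (6,7) → (φ(6),φ(7)) = (0,3) ∈ E(G2) ✓
All 10 edges of G1 map to edges of G2, and |E(G1)| = |E(G2)| = 10, so φ is a bijection on edges as well as vertices. Hence G1 ≅ G2.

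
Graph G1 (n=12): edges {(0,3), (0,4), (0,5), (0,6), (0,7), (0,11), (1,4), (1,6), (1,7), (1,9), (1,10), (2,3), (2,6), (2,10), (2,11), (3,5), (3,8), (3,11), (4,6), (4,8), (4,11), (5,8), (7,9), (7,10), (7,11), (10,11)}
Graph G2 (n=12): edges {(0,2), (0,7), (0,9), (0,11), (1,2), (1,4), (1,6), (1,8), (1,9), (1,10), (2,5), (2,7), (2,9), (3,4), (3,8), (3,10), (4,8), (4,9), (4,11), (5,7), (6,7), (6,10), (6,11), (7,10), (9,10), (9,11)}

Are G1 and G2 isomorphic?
Yes, isomorphic

The graphs are isomorphic.
One valid mapping φ: V(G1) → V(G2): 0→1, 1→7, 2→11, 3→4, 4→10, 5→8, 6→6, 7→2, 8→3, 9→5, 10→0, 11→9

Verify φ preserves adjacency — for each edge of G1, its image is an edge of G2:
  (0,3) → (φ(0),φ(3)) = (1,4) ∈ E(G2) ✓
  (0,4) → (φ(0),φ(4)) = (1,10) ∈ E(G2) ✓
  (0,5) → (φ(0),φ(5)) = (1,8) ∈ E(G2) ✓
  (0,6) → (φ(0),φ(6)) = (1,6) ∈ E(G2) ✓
  (0,7) → (φ(0),φ(7)) = (1,2) ∈ E(G2) ✓
  (0,11) → (φ(0),φ(11)) = (1,9) ∈ E(G2) ✓
  (1,4) → (φ(1),φ(4)) = (7,10) ∈ E(G2) ✓
  (1,6) → (φ(1),φ(6)) = (6,7) ∈ E(G2) ✓
  (1,7) → (φ(1),φ(7)) = (2,7) ∈ E(G2) ✓
  (1,9) → (φ(1),φ(9)) = (5,7) ∈ E(G2) ✓
  (1,10) → (φ(1),φ(10)) = (0,7) ∈ E(G2) ✓
  (2,3) → (φ(2),φ(3)) = (4,11) ∈ E(G2) ✓
  (2,6) → (φ(2),φ(6)) = (6,11) ∈ E(G2) ✓
  (2,10) → (φ(2),φ(10)) = (0,11) ∈ E(G2) ✓
  (2,11) → (φ(2),φ(11)) = (9,11) ∈ E(G2) ✓
  (3,5) → (φ(3),φ(5)) = (4,8) ∈ E(G2) ✓
  (3,8) → (φ(3),φ(8)) = (3,4) ∈ E(G2) ✓
  (3,11) → (φ(3),φ(11)) = (4,9) ∈ E(G2) ✓
  (4,6) → (φ(4),φ(6)) = (6,10) ∈ E(G2) ✓
  (4,8) → (φ(4),φ(8)) = (3,10) ∈ E(G2) ✓
  (4,11) → (φ(4),φ(11)) = (9,10) ∈ E(G2) ✓
  (5,8) → (φ(5),φ(8)) = (3,8) ∈ E(G2) ✓
  (7,9) → (φ(7),φ(9)) = (2,5) ∈ E(G2) ✓
  (7,10) → (φ(7),φ(10)) = (0,2) ∈ E(G2) ✓
  (7,11) → (φ(7),φ(11)) = (2,9) ∈ E(G2) ✓
  (10,11) → (φ(10),φ(11)) = (0,9) ∈ E(G2) ✓
All 26 edges of G1 map to edges of G2, and |E(G1)| = |E(G2)| = 26, so φ is a bijection on edges as well as vertices. Hence G1 ≅ G2.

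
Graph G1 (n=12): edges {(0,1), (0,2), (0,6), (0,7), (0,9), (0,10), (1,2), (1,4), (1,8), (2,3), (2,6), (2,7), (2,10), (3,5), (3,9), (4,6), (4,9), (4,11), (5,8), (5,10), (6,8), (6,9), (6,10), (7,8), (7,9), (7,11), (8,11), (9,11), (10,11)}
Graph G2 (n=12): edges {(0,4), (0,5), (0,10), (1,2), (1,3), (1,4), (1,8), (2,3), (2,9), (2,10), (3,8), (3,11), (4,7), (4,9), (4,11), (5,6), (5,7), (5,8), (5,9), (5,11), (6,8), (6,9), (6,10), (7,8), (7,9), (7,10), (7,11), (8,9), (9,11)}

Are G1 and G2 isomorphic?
No, not isomorphic

The graphs are NOT isomorphic.

Degrees in G1: deg(0)=6, deg(1)=4, deg(2)=6, deg(3)=3, deg(4)=4, deg(5)=3, deg(6)=6, deg(7)=5, deg(8)=5, deg(9)=6, deg(10)=5, deg(11)=5.
Sorted degree sequence of G1: [6, 6, 6, 6, 5, 5, 5, 5, 4, 4, 3, 3].
Degrees in G2: deg(0)=3, deg(1)=4, deg(2)=4, deg(3)=4, deg(4)=5, deg(5)=6, deg(6)=4, deg(7)=6, deg(8)=6, deg(9)=7, deg(10)=4, deg(11)=5.
Sorted degree sequence of G2: [7, 6, 6, 6, 5, 5, 4, 4, 4, 4, 4, 3].
The (sorted) degree sequence is an isomorphism invariant, so since G1 and G2 have different degree sequences they cannot be isomorphic.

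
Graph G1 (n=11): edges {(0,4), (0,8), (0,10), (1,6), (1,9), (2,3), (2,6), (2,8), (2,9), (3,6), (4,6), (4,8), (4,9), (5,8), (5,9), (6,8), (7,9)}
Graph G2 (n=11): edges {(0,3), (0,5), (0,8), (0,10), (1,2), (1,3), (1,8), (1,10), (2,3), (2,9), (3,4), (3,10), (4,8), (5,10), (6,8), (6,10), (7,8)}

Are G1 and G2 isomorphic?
Yes, isomorphic

The graphs are isomorphic.
One valid mapping φ: V(G1) → V(G2): 0→2, 1→6, 2→0, 3→5, 4→1, 5→4, 6→10, 7→7, 8→3, 9→8, 10→9

Verify φ preserves adjacency — for each edge of G1, its image is an edge of G2:
  (0,4) → (φ(0),φ(4)) = (1,2) ∈ E(G2) ✓
  (0,8) → (φ(0),φ(8)) = (2,3) ∈ E(G2) ✓
  (0,10) → (φ(0),φ(10)) = (2,9) ∈ E(G2) ✓
  (1,6) → (φ(1),φ(6)) = (6,10) ∈ E(G2) ✓
  (1,9) → (φ(1),φ(9)) = (6,8) ∈ E(G2) ✓
  (2,3) → (φ(2),φ(3)) = (0,5) ∈ E(G2) ✓
  (2,6) → (φ(2),φ(6)) = (0,10) ∈ E(G2) ✓
  (2,8) → (φ(2),φ(8)) = (0,3) ∈ E(G2) ✓
  (2,9) → (φ(2),φ(9)) = (0,8) ∈ E(G2) ✓
  (3,6) → (φ(3),φ(6)) = (5,10) ∈ E(G2) ✓
  (4,6) → (φ(4),φ(6)) = (1,10) ∈ E(G2) ✓
  (4,8) → (φ(4),φ(8)) = (1,3) ∈ E(G2) ✓
  (4,9) → (φ(4),φ(9)) = (1,8) ∈ E(G2) ✓
  (5,8) → (φ(5),φ(8)) = (3,4) ∈ E(G2) ✓
  (5,9) → (φ(5),φ(9)) = (4,8) ∈ E(G2) ✓
  (6,8) → (φ(6),φ(8)) = (3,10) ∈ E(G2) ✓
  (7,9) → (φ(7),φ(9)) = (7,8) ∈ E(G2) ✓
All 17 edges of G1 map to edges of G2, and |E(G1)| = |E(G2)| = 17, so φ is a bijection on edges as well as vertices. Hence G1 ≅ G2.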